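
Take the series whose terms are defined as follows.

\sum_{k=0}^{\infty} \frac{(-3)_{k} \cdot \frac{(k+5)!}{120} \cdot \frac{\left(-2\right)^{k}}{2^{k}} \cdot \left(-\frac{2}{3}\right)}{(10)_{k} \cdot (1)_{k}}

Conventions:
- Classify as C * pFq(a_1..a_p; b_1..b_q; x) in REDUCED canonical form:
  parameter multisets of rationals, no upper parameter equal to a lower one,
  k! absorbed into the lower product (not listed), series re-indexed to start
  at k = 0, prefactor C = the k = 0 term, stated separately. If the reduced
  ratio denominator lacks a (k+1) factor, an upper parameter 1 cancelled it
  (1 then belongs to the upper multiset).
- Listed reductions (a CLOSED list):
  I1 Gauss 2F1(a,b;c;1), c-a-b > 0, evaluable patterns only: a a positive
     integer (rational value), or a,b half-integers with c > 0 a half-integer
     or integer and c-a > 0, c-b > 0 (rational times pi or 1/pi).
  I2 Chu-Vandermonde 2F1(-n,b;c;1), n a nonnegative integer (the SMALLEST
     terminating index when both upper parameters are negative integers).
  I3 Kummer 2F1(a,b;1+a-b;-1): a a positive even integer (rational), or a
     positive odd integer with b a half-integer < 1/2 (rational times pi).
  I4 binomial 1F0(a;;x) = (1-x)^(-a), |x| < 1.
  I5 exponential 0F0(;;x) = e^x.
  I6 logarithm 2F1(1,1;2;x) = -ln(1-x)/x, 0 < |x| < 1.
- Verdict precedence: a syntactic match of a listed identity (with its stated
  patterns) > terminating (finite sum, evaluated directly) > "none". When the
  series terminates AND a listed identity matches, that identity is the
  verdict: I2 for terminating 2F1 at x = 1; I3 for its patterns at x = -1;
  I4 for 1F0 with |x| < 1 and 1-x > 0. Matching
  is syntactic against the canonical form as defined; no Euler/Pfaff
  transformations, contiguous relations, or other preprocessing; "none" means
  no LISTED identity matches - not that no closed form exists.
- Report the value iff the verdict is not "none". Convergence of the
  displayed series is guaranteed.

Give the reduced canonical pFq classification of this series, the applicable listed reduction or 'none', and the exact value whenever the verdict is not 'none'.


Canonical form: C = -\frac{2}{3} times 2F1 with upper {-3, 6}, lower {10}, x = -1. Verdict (x = -1): the Kummer evaluation I3 applies (x = -1; c = 10 equals 1+a-b for upper {-3, 6}: listed pattern). Its exact value is -\frac{14}{5}.

Key observation: from the first term -\frac{2}{3}: the factorial ratio (prefactor -2/3) (k+a-1)!/(a-1)! is a rising factorial (a)_k.
Term ratio: r(k) = -1 * (k-3) (k+6) / [(k+10) (k+1)] - rational in k. x = -1; t_0 = -\frac{2}{3}; negate the roots.


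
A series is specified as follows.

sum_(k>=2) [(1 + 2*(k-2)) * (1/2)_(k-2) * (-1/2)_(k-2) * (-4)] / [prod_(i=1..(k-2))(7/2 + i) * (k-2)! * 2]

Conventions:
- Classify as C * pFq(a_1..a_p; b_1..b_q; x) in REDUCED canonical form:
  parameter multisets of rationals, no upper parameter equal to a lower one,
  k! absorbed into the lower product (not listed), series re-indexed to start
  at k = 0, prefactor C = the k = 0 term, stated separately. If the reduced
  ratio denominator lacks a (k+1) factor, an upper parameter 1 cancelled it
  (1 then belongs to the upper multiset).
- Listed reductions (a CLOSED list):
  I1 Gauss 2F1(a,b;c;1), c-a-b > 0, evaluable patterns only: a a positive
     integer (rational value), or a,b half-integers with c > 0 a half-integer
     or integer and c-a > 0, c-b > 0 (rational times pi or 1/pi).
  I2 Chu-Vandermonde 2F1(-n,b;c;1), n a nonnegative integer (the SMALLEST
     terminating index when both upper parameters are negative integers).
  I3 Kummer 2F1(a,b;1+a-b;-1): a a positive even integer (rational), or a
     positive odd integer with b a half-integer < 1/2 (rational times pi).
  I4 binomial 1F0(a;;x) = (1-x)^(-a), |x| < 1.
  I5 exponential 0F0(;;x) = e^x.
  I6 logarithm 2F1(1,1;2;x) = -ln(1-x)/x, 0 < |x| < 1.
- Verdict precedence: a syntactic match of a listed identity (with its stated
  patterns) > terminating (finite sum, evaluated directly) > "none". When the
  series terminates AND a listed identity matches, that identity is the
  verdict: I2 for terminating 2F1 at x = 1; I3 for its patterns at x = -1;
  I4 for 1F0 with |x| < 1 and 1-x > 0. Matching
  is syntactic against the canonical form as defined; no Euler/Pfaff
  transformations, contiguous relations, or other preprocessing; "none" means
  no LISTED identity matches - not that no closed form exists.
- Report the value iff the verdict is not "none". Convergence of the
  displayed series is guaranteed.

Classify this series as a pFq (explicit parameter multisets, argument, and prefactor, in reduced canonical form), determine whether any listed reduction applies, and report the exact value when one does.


Canonical form: C = -2 times 2F1 with upper {-1/2, 3/2}, lower {9/2}, x = 1. Verdict: Gauss's theorem I1 (half-integer case) fires (x = 1; upper {-1/2, 3/2} half-integers, c = 9/2 in the evaluable pattern). Exact value: (-525/1024) * pi.

Key observation: from the first term -2: the (2k+1) factor (prefactor -2) shifts (1/2)_k to (3/2)_k.
Consecutive-term ratio: r(k) = 1 * (k-1/2) (k+3/2) / [(k+9/2) (k+1)] - rational; roots negated = parameters, x = 1, C = -2.


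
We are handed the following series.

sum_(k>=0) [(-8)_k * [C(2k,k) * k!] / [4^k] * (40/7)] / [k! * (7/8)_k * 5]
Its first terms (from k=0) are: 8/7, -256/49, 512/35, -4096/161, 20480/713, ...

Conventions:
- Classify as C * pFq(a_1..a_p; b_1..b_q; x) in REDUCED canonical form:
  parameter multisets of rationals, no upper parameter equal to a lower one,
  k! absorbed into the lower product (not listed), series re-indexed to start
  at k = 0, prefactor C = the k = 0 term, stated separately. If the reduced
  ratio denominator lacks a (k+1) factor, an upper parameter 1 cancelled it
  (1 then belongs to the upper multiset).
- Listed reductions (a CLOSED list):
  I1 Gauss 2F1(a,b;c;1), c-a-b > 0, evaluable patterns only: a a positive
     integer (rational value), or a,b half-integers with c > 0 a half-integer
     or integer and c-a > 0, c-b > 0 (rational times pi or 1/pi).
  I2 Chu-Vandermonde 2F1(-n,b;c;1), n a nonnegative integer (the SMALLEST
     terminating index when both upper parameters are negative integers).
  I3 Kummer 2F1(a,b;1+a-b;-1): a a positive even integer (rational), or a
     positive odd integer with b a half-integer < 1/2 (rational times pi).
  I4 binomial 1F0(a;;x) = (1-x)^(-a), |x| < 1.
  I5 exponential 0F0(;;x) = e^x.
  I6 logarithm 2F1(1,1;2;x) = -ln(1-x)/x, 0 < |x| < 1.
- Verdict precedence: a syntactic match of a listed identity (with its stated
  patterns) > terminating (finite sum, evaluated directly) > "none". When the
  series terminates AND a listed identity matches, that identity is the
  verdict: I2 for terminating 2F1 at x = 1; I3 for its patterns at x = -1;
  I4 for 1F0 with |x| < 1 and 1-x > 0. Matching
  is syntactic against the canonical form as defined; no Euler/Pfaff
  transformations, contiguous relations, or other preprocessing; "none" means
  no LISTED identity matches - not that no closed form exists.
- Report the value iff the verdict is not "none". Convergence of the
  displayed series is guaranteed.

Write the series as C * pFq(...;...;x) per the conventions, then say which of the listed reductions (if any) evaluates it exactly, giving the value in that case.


This is 8/7 * 2F1(-8, 1/2; 7/8; 1) in reduced canonical form. Verdict: this is Chu-Vandermonde (I2) (terminating 2F1 at x = 1 with n = 8, b = 1/2, c = 7/8). Value: 19666824/106732535.

The tell: with t_0 = 8/7, C(2k,k) (C = 8/7, x = 1) equals 4^k (1/2)_k / k!.
Ratio: r(k) = 1 * (k-8) (k+1/2) / [(k+7/8) (k+1)] - rational in k. x = 1; t_0 = 8/7; negate the roots.


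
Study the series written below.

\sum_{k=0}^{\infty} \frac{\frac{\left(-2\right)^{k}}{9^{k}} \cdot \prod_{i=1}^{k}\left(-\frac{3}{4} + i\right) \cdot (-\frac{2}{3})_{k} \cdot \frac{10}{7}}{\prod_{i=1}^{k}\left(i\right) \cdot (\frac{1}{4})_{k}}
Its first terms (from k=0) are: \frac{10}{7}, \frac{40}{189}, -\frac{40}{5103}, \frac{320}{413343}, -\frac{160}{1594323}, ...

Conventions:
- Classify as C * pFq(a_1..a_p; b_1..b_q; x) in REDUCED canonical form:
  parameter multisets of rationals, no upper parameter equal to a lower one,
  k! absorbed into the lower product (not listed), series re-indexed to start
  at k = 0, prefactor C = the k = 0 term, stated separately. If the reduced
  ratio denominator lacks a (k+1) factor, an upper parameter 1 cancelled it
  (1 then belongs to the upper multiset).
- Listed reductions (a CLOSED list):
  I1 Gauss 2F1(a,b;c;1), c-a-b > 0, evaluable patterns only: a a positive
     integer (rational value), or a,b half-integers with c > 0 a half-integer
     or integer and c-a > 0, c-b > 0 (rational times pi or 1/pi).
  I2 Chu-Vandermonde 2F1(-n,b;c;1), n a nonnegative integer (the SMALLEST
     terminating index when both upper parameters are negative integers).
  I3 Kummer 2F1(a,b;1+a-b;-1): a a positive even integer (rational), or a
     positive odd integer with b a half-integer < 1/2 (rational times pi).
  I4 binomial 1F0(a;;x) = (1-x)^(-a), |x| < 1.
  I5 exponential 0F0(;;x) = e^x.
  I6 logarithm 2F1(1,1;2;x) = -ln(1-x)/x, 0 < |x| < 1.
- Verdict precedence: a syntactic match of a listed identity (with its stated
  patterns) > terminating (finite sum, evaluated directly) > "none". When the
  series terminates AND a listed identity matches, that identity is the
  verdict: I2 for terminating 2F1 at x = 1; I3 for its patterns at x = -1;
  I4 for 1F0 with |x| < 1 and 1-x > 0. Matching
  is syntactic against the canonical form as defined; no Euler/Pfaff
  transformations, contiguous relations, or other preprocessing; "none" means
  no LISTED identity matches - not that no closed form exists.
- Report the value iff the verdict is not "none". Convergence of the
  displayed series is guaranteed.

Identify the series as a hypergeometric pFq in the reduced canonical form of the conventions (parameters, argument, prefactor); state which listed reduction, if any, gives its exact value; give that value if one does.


This is \frac{10}{7} * 1F0(-\frac{2}{3}; -; -\frac{2}{9}) in reduced canonical form. Verdict: the I4 binomial reduction matches (the 1F0 binomial series: exponent 2/3, x = -\frac{2}{9}). Sum: \frac{10}{7} \cdot \left(\frac{11}{9}\right)^{\frac{2}{3}}.

The tell: from the first term \frac{10}{7}: the running product (C = 10/7) telescopes to a rising factorial.
Step ratio: r(k) = -\frac{2}{9} * (k-\frac{2}{3}) / [(k+1)] - rational in k. x = -\frac{2}{9}; t_0 = \frac{10}{7}; negate the roots.


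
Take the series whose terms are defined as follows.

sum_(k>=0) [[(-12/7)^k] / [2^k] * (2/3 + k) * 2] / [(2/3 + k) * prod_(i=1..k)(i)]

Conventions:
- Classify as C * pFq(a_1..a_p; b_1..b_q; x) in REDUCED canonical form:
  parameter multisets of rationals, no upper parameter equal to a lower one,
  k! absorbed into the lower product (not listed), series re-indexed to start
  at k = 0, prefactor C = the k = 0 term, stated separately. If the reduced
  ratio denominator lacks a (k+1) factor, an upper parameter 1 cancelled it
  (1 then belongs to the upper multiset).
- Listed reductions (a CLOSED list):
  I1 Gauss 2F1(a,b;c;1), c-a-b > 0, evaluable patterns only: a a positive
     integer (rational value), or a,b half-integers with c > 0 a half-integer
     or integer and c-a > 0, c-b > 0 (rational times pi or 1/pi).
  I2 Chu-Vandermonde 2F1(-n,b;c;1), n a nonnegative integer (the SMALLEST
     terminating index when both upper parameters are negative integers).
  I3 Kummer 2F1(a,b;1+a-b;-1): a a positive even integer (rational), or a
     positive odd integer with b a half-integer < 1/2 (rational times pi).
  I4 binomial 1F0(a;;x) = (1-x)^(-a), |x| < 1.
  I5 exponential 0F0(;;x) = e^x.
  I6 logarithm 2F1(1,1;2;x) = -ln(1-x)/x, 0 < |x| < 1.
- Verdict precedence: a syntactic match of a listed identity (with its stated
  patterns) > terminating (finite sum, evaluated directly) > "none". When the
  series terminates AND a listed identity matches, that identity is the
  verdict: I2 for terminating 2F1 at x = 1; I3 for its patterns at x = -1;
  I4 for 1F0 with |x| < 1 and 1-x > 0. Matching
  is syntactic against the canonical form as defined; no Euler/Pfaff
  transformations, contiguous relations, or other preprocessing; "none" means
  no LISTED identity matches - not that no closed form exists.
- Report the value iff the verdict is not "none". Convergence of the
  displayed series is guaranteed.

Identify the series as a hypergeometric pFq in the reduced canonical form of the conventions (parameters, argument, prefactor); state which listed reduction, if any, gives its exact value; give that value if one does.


With C = 2: the canonical form is 0F0(-; -; -6/7). Verdict: exponential (I5) applies (the 0F0 exponential series at x = -6/7). Its exact value is 2 * e^(-6/7).

The tell: x = (-6/7) and the product of the first k integers (C = 2) is k!.
Ratio: r(k) = (-6/7) * 1 / [(k+1)] - poly over poly, x = (-6/7) from leading terms; C = 2 at k = 0.


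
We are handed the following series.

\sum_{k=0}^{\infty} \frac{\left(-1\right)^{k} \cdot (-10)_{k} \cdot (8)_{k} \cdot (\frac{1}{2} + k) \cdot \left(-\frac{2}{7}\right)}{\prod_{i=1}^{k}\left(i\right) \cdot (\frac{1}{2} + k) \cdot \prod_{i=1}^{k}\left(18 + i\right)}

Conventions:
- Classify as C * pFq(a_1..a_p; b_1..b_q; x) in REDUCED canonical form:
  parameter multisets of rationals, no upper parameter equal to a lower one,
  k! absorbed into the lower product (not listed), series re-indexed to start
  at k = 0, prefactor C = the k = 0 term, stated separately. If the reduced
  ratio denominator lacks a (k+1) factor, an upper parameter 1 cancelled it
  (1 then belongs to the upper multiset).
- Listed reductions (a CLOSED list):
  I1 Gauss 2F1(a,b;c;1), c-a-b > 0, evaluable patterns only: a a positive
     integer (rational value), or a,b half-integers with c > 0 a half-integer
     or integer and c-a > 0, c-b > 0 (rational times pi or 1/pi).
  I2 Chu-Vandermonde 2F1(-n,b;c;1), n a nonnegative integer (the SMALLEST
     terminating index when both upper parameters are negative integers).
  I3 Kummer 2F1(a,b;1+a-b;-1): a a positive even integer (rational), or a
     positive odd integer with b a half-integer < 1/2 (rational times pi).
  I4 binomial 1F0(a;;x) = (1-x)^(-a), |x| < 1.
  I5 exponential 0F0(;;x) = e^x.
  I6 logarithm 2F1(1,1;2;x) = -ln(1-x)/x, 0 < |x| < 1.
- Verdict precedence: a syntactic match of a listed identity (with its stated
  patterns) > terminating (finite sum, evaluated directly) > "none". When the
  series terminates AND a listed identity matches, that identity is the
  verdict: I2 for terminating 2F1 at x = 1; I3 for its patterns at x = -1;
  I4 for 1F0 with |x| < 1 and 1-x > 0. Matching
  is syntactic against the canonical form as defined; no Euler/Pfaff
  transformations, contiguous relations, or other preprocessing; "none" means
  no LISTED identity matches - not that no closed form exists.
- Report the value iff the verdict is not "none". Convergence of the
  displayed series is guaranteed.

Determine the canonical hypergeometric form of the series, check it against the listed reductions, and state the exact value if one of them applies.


Reduced: x = -1, 2F1, upper = {-10, 8}, lower = {19}, C = -\frac{2}{7}. Verdict: this is the Kummer evaluation I3 (x = -1; c = 19 equals 1+a-b for upper {-10, 8}: listed pattern). Sum: -\frac{612}{49}.

Key observation: with t_0 = -\frac{2}{7}, the product of the first k integers (C = -2/7) is k!.
Adjacent-term ratio: r(k) = -1 * (k-10) (k+8) / [(k+19) (k+1)] - poly over poly, x = -1 from leading terms; C = -\frac{2}{7} at k = 0.


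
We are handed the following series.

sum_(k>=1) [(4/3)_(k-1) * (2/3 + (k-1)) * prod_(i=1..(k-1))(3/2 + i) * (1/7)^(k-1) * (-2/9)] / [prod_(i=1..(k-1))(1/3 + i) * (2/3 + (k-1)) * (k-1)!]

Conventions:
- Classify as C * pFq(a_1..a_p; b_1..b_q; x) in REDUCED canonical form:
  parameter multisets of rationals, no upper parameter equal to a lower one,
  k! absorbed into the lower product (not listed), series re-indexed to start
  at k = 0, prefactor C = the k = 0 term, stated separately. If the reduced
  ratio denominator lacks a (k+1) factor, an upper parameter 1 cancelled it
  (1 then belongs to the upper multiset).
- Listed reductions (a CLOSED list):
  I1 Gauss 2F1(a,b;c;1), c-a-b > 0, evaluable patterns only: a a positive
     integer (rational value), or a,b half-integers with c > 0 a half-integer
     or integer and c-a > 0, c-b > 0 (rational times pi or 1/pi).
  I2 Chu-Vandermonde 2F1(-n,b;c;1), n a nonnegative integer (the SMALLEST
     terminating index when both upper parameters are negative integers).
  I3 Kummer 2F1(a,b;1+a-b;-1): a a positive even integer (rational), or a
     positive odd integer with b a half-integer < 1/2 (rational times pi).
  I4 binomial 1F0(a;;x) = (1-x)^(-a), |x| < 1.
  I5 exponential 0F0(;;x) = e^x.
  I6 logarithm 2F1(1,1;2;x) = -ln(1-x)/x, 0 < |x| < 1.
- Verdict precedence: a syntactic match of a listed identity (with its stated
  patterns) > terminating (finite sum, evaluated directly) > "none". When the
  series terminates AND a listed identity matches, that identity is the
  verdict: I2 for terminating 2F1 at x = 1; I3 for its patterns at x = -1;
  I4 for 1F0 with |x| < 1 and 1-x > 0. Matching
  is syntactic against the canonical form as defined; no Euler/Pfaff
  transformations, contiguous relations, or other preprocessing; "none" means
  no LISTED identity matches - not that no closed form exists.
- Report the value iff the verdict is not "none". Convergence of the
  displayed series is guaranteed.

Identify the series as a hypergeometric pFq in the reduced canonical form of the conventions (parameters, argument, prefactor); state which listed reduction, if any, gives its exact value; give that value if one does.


Prefactor -2/9, argument 1/7: 1F0 with upper {5/2} over lower {-}. Verdict: the I4 binomial reduction fires (the 1F0 binomial series: exponent -5/2, x = 1/7). Value: (-2/9) * (6/7)^(-5/2).

Key observation: from the first term -2/9: the parameter 4/3 appears in both the upper and lower lists and cancels (alongside the other common factor).
Consecutive-term ratio: r(k) = (1/7) * (k+5/2) / [(k+1)] - rational; roots negated = parameters, x = (1/7), C = -2/9.


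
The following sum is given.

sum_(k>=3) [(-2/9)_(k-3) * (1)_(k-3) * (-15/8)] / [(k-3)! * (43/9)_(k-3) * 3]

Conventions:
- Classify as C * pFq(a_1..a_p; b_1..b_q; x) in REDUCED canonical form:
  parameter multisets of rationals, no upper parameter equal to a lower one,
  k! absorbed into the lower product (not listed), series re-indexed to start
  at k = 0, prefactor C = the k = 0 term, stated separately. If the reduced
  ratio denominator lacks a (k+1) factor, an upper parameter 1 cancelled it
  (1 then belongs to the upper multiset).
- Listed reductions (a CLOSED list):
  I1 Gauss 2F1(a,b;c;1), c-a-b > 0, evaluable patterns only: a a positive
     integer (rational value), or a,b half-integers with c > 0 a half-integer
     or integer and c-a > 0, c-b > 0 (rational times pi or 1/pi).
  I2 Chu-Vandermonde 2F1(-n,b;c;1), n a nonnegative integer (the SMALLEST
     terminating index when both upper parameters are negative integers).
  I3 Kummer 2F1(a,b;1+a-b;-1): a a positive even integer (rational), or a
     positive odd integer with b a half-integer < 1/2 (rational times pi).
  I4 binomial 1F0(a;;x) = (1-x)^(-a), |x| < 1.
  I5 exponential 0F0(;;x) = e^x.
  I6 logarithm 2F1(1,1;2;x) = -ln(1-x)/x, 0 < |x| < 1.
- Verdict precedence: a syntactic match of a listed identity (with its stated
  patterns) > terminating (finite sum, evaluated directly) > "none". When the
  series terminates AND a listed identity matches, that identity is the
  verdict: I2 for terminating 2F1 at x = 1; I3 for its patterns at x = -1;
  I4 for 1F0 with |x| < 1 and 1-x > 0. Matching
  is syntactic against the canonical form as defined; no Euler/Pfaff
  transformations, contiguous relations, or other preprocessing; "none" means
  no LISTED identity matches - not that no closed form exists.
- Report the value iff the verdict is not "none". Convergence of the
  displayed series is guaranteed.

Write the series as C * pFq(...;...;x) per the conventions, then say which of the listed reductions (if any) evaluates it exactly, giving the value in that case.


Reduced: x = 1, 2F1, upper = {-2/9, 1}, lower = {43/9}, C = -5/8. Verdict: Gauss (I1, integer-parameter pattern) matches (x = 1: the Gamma ratio telescopes since c-a-b = 4 > 0 and a = 1 in Z>0). Hence: -85/144.

Key step: with t_0 = -5/8, the constant factors (prefactor -5/8) combine into one prefactor.
Adjacent-term ratio: r(k) = 1 * (k-2/9) (k+1) / [(k+43/9) (k+1)] ; factor over Q: parameters, x = 1, and C = -5/8.


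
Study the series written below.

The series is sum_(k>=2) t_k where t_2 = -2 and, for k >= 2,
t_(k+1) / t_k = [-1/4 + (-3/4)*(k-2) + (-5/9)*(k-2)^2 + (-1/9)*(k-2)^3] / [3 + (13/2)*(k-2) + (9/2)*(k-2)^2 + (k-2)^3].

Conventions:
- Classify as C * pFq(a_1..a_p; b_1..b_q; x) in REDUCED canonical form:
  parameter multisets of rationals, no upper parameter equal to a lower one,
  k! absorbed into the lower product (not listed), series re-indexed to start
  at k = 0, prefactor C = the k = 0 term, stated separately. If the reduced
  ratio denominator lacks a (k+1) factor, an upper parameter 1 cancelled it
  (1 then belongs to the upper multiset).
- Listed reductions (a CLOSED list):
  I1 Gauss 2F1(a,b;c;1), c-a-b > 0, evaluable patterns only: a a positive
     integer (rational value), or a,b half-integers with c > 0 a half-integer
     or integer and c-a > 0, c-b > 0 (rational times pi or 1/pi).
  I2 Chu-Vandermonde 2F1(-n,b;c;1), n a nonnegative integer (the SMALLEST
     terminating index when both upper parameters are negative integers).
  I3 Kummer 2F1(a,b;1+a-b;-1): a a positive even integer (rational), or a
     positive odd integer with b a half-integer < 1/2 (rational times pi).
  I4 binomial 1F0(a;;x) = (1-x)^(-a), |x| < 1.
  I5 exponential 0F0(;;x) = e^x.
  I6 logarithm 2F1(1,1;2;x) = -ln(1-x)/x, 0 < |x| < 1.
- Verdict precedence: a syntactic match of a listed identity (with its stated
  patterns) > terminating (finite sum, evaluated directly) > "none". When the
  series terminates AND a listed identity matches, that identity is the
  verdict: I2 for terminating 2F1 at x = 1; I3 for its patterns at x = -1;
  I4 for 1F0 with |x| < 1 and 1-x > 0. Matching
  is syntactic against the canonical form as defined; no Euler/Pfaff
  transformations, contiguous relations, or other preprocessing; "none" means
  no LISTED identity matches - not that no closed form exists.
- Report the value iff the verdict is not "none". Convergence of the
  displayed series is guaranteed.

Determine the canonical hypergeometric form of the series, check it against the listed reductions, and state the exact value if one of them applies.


Structural cue: from the first term -2: the expanded ratio factors over Q; C = -2, roots give parameters.
Step ratio: r(k) = (-1/9) * (k+1/2) (k+3) / [(k+2) (k+1)] ; factor over Q: parameters, x = (-1/9), and C = -2.

With C = -2: the canonical form is 2F1(1/2, 3; 2; -1/9). Verdict: none (x = -1/9): each listed identity misses the multisets {1/2, 3} ; {2}.


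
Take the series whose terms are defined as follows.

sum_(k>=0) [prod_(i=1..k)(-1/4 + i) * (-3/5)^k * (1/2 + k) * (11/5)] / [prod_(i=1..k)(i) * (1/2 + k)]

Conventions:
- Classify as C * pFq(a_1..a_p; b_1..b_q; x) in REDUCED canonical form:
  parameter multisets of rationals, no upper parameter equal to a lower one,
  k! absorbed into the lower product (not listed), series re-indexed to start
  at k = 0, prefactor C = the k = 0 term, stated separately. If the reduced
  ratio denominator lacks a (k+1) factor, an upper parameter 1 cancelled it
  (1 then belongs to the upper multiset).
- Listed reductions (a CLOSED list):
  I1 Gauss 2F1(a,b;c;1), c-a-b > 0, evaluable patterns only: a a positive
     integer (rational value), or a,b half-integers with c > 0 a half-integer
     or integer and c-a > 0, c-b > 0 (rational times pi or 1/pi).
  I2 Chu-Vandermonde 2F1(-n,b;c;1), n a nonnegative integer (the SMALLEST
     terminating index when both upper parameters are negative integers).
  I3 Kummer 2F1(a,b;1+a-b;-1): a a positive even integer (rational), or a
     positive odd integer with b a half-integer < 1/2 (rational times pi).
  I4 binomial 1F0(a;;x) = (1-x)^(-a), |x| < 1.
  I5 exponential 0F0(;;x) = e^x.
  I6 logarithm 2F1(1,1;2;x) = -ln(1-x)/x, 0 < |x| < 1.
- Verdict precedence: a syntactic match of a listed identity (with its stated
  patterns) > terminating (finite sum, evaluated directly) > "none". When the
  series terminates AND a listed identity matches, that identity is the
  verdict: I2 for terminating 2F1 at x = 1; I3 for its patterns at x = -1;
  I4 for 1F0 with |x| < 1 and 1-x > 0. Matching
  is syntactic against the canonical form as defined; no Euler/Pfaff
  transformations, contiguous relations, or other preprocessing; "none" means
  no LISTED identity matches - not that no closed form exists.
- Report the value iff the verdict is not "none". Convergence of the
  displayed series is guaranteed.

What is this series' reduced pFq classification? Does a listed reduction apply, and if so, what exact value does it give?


This is 11/5 * 1F0(3/4; -; -3/5) in reduced canonical form. Verdict at x = -3/5: binomial (I4) matches (the 1F0 binomial series: exponent -3/4, x = -3/5). Sum: (11/5) * (8/5)^(-3/4).

Key step: with t_0 = 11/5, the factor k + 1/2 cancels (top and bottom), leaving C = 11/5, x = -3/5.
Consecutive-term ratio: r(k) = (-3/5) * (k+3/4) / [(k+1)] - poly over poly, x = (-3/5) from leading terms; C = 11/5 at k = 0.


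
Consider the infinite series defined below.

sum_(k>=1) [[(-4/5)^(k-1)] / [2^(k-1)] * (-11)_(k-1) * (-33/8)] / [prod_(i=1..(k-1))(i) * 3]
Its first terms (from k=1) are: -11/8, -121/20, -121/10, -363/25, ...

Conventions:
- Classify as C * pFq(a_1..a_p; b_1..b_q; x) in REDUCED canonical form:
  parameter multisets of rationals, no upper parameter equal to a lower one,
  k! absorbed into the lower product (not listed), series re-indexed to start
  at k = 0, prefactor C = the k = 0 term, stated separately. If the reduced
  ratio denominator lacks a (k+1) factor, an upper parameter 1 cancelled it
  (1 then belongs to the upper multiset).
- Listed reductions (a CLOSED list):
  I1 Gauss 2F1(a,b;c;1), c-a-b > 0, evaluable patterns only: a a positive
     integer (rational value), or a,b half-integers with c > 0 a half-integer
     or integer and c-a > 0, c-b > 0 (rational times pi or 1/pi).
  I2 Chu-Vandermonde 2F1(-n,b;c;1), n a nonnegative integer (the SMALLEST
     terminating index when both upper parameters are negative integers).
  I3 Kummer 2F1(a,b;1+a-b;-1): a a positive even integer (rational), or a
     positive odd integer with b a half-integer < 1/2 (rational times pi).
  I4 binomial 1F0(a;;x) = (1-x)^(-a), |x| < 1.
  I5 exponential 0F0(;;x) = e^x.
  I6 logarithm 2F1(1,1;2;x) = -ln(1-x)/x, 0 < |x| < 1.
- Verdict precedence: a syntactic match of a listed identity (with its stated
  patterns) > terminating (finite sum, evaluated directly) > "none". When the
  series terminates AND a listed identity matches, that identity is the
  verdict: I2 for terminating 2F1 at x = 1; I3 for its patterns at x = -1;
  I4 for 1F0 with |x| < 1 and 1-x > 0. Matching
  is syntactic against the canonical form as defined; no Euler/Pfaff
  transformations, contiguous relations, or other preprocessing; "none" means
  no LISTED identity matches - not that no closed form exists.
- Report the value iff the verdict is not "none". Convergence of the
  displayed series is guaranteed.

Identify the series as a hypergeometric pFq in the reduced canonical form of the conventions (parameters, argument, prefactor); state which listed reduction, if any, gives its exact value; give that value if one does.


Classification (C = -11/8): 1F0 with upper {-11}, lower {-}, argument x = -2/5. Verdict at x = -2/5: the binomial series (I4) matches (the 1F0 binomial series: exponent 11, x = -2/5). Value: -21750594173/390625000.

First insight: from the first term -11/8: the two k-th powers (prefactor -11/8) combine into one argument.
Adjacent-term ratio: r(k) = (-2/5) * (k-11) / [(k+1)] - rational in k. x = (-2/5); t_0 = -11/8; negate the roots.


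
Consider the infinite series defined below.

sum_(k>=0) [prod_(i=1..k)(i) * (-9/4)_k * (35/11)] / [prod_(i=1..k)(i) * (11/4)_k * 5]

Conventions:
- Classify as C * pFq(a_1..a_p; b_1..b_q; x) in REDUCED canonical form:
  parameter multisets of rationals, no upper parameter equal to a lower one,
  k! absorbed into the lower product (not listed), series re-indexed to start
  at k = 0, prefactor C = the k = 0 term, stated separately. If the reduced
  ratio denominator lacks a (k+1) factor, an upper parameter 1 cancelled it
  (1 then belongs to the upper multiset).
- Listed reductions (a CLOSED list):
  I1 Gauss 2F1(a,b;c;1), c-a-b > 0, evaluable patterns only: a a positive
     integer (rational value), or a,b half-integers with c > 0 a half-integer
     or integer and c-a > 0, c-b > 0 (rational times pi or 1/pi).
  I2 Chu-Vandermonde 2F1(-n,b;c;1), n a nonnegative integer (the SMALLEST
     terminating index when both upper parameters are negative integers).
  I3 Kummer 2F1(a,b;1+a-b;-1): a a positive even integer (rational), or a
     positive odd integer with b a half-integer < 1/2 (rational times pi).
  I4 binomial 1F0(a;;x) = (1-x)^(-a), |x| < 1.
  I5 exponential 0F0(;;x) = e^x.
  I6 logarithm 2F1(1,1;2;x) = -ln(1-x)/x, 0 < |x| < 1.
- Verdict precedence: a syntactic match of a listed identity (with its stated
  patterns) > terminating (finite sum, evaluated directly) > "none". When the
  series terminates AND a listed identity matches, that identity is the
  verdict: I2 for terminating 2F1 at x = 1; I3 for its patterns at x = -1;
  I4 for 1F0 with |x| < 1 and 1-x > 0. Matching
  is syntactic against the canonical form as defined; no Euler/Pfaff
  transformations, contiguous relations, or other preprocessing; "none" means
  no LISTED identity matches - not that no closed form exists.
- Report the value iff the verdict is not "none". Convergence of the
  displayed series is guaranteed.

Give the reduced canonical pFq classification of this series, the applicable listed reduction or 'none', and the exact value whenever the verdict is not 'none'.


Reduced: x = 1, 2F1, upper = {-9/4, 1}, lower = {11/4}, C = 7/11. Verdict: the Gauss summation I1 matches (x = 1: the Gamma ratio telescopes since c-a-b = 4 > 0 and a = 1 in Z>0). Its exact value is 49/176.

Key step: x = 1 and the constant factors (prefactor 7/11) combine into one prefactor.
Term ratio: r(k) = 1 * (k-9/4) (k+1) / [(k+11/4) (k+1)] - rational in k, leading ratio 1; with t_0 = 7/11, classification follows.


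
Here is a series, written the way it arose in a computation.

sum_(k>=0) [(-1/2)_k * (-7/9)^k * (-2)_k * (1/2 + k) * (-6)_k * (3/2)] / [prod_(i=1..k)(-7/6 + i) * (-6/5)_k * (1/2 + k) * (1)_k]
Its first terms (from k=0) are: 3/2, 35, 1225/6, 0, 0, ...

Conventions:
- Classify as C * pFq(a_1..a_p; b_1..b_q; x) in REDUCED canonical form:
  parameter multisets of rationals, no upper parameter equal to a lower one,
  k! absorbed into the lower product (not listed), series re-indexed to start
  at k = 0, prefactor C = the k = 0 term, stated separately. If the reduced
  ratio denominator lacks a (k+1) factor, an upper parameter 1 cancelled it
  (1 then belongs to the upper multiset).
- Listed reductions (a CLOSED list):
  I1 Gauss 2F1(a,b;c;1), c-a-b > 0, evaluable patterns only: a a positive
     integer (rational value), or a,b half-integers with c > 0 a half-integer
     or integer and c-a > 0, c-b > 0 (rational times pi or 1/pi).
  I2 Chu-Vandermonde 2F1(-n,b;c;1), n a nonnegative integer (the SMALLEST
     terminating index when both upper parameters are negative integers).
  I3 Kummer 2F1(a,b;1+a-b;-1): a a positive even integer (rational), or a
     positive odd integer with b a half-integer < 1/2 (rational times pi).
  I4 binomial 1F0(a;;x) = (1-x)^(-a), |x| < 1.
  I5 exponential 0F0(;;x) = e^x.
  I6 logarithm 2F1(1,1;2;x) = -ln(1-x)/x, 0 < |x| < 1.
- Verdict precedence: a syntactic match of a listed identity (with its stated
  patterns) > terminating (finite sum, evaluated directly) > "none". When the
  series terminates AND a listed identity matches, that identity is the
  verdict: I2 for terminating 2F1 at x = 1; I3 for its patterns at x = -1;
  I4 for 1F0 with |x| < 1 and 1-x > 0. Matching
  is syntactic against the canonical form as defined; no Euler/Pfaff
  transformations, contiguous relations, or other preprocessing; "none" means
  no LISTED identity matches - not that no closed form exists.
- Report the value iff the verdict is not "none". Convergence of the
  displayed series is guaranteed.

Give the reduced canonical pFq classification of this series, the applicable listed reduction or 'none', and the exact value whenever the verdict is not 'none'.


With C = 3/2: the canonical form is 3F2(-6, -2, -1/2; -6/5, -1/6; -7/9). Verdict: terminating. With -2 upstairs the series is a 3-term polynomial sum; evaluated term by term. Hence: 722/3.

First insight: x = (-7/9) and the factor k + 1/2 cancels (top and bottom), leaving C = 3/2.
Adjacent-term ratio: r(k) = (-7/9) * (k-6) (k-2) (k-1/2) / [(k-6/5) (k-1/6) (k+1)] ; factor over Q: parameters, x = (-7/9), and C = 3/2.


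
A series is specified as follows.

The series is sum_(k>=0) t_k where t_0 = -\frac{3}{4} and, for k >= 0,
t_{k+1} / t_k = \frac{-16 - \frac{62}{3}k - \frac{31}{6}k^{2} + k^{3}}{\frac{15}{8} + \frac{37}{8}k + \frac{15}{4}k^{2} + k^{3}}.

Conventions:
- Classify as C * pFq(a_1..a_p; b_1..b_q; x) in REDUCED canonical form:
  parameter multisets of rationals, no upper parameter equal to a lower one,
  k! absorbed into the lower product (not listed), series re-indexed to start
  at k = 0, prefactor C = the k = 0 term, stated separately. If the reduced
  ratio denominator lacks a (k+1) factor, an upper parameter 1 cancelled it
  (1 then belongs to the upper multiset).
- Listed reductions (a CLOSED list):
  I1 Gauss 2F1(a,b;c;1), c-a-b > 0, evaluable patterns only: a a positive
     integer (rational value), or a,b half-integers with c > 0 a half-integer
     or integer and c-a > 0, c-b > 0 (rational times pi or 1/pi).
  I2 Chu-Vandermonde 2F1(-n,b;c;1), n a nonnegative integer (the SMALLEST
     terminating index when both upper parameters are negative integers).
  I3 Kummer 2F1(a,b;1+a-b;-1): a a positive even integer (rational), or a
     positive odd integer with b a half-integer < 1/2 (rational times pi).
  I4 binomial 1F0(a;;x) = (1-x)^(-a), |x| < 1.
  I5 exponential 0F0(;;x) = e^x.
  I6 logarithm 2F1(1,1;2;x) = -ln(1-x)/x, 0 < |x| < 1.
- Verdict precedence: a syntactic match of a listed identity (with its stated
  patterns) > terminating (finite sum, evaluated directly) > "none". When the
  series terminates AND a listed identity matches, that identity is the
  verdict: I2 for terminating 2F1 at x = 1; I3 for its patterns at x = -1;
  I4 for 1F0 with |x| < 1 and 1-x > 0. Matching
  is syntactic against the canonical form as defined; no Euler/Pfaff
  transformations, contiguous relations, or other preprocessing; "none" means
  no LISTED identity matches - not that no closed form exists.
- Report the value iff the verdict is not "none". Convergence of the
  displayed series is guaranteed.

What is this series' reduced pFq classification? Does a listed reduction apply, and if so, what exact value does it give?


First insight: t_0 = -\frac{3}{4} here, and roots of the ratio polynomials (C = -3/4, x = 1) are the negated parameters.
Ratio: r(k) = 1 * (k-8) (k+\frac{4}{3}) / [(k+\frac{5}{4}) (k+1)] - rational; roots negated = parameters, x = 1, C = -\frac{3}{4}.

This is -\frac{3}{4} * 2F1(-8, \frac{4}{3}; \frac{5}{4}; 1) in reduced canonical form. Verdict: the Chu-Vandermonde identity I2 fires (terminating 2F1 at x = 1 with n = 8, b = 4/3, c = \frac{5}{4}). Sum: \frac{375849647}{113533512300}.


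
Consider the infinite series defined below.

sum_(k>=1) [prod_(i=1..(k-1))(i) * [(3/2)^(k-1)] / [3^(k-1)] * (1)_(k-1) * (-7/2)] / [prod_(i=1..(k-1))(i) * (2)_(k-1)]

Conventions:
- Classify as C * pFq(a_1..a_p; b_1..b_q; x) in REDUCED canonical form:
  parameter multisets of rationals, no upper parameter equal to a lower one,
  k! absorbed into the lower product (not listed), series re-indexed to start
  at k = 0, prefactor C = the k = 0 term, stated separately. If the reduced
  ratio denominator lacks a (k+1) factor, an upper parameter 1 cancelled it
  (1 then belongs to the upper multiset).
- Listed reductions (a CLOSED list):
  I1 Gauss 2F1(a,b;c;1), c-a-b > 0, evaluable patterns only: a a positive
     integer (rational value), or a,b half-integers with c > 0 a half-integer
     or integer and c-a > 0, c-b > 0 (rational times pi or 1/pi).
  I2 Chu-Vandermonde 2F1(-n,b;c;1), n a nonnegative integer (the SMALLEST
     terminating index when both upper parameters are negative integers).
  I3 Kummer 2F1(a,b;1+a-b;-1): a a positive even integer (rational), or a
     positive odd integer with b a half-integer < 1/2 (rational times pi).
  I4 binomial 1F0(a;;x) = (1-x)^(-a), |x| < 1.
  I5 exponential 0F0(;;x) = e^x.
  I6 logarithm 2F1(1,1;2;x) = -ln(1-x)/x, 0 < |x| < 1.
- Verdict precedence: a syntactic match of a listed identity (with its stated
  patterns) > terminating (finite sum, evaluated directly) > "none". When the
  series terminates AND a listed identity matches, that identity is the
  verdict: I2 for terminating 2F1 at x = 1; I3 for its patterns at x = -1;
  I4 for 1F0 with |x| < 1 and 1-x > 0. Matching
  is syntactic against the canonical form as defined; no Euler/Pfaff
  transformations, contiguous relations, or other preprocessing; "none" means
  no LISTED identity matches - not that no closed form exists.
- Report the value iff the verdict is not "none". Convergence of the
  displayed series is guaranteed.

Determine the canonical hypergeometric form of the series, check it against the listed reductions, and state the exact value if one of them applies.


With C = -7/2: the canonical form is 2F1(1, 1; 2; 1/2). Verdict: the I6 logarithm reduction applies (the logarithm: parameters (1,1;2), x = 1/2). Hence: 7 * ln(1/2).

Key step: from the first term -7/2: the running product (prefactor -7/2) telescopes to a rising factorial.
Adjacent-term ratio: r(k) = (1/2) * (k+1) (k+1) / [(k+2) (k+1)] ; factor over Q: parameters, x = (1/2), and C = -7/2.


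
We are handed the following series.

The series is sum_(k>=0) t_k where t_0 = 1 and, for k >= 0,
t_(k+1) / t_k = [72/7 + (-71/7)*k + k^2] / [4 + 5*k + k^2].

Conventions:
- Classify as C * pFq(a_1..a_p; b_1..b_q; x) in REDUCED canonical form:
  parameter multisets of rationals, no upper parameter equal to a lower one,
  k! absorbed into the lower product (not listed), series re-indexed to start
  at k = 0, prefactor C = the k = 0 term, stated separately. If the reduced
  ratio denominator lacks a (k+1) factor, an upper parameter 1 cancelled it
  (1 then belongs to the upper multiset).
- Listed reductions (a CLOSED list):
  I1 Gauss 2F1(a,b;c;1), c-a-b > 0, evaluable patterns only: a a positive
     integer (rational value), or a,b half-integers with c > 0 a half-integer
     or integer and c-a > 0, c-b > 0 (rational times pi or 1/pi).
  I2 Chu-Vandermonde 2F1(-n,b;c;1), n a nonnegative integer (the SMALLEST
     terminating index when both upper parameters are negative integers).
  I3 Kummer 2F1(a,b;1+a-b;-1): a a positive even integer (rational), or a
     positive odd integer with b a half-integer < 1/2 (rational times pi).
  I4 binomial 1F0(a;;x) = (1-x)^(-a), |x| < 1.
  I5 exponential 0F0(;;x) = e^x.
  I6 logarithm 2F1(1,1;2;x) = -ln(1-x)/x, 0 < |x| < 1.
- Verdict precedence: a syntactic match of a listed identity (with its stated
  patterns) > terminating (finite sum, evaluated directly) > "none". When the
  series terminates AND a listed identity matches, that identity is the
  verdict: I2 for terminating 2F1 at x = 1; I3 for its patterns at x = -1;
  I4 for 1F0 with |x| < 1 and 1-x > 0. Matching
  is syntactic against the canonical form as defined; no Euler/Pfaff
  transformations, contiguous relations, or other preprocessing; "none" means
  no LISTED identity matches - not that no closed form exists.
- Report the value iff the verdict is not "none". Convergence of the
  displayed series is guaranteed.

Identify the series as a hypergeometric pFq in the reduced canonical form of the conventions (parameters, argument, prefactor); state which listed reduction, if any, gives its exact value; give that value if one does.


Key observation: x = 1 and the expanded ratio factors over Q; C = 1, roots give parameters.
Term ratio: r(k) = 1 * (k-9) (k-8/7) / [(k+4) (k+1)] ; factor over Q: parameters, x = 1, and C = 1.

The series (x = 1) is 2F1: upper {-9, -8/7}, lower {4}, prefactor 1. Verdict (x = 1): Chu-Vandermonde (I2) applies (terminating 2F1 at x = 1 with n = 9, b = -8/7, c = 4). Exact value: 11793983240/3107227739.
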